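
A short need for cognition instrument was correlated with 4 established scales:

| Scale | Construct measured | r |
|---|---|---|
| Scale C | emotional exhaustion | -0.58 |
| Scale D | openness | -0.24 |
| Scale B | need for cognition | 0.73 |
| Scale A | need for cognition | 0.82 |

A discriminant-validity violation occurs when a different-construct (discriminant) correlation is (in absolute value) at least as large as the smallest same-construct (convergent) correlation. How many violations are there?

0

Convergent (same construct = need for cognition): Scale B, Scale A.
Smallest convergent = 0.73. Discriminant |r|: 0.58, 0.24; count ≥ 0.73 → 0.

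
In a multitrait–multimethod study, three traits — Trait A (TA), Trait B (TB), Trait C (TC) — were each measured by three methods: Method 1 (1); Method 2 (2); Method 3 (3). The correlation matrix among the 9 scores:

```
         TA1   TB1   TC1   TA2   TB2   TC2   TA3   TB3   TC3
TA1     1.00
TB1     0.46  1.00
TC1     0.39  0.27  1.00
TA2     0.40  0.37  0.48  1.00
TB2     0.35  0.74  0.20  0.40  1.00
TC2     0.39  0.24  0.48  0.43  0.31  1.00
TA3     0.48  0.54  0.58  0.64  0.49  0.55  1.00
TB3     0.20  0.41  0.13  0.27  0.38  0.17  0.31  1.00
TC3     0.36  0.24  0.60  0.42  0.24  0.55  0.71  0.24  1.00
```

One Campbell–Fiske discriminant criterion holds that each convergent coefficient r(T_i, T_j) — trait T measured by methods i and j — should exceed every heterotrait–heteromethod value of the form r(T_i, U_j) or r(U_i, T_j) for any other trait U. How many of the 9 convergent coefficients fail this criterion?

6

Convergent coefficients and their comparison sets:
TA (methods 1·2): 0.40 vs {0.35, 0.37, 0.39, 0.48} → fail.
TA (methods 1·3): 0.48 vs {0.20, 0.54, 0.36, 0.58} → fail.
TA (methods 2·3): 0.64 vs {0.27, 0.49, 0.42, 0.55} → pass.
TB (methods 1·2): 0.74 vs {0.37, 0.35, 0.24, 0.20} → pass.
TB (methods 1·3): 0.41 vs {0.54, 0.20, 0.24, 0.13} → fail.
TB (methods 2·3): 0.38 vs {0.49, 0.27, 0.24, 0.17} → fail.
TC (methods 1·2): 0.48 vs {0.48, 0.39, 0.20, 0.24} → fail.
TC (methods 1·3): 0.60 vs {0.58, 0.36, 0.13, 0.24} → pass.
TC (methods 2·3): 0.55 vs {0.55, 0.42, 0.17, 0.24} → fail.
6 of 9 fail.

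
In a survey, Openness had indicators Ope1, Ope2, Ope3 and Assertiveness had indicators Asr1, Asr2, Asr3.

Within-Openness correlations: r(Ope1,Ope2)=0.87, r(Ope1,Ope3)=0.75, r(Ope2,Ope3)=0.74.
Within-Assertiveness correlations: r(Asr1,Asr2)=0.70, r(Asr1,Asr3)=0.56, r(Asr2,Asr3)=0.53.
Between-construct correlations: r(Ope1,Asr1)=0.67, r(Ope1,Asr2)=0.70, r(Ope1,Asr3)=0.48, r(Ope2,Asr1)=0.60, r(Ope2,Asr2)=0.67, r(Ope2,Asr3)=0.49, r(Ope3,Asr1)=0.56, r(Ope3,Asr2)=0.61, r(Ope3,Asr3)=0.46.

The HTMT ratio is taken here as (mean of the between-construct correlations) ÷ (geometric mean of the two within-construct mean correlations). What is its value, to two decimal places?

0.85

Mean between = 5.24/9 = 0.5822.
Mean within-Ope = 2.36/3 = 0.7867; mean within-Asr = 1.79/3 = 0.5967.
Geometric mean = √(0.7867 × 0.5967) = 0.6851.
HTMT = 0.5822 / 0.6851 = 0.85.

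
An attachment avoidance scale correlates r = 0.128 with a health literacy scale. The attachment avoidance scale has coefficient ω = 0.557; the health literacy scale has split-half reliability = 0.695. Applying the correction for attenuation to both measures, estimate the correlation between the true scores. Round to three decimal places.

r_true = r_obs / √(r_xx · r_yy) = 0.128 / √(0.557 × 0.695) = 0.128 / √0.387115 = 0.128 / 0.6222 ≈ 0.206.

0.206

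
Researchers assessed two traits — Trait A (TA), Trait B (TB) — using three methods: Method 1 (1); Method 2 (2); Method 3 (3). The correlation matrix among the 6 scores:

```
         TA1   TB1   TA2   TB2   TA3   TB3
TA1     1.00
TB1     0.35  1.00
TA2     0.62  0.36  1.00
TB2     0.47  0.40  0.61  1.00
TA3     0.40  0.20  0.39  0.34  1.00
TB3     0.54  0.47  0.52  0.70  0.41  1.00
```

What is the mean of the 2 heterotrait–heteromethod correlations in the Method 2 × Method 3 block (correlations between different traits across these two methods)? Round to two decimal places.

0.43

HTHM values (method 2 × method 3): 0.52, 0.34; mean = 0.86/2 = 0.43.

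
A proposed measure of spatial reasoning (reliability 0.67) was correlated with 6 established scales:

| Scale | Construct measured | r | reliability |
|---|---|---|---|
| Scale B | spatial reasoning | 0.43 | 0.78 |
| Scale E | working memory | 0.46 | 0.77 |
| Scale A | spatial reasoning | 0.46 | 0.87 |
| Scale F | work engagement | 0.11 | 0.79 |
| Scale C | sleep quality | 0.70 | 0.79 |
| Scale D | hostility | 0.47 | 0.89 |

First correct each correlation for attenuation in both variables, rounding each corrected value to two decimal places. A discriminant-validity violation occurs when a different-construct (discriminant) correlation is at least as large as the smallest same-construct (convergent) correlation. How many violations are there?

3

Disattenuated r (r / √(r_scale · r_new)):
  Scale B (conv): 0.43 / √(0.78·0.67) = 0.59
  Scale E (disc): 0.46 / √(0.77·0.67) = 0.64
  Scale A (conv): 0.46 / √(0.87·0.67) = 0.60
  Scale F (disc): 0.11 / √(0.79·0.67) = 0.15
  Scale C (disc): 0.70 / √(0.79·0.67) = 0.96
  Scale D (disc): 0.47 / √(0.89·0.67) = 0.61
Smallest convergent = 0.59. Discriminant values: 0.64, 0.15, 0.96, 0.61; count ≥ 0.59 → 3.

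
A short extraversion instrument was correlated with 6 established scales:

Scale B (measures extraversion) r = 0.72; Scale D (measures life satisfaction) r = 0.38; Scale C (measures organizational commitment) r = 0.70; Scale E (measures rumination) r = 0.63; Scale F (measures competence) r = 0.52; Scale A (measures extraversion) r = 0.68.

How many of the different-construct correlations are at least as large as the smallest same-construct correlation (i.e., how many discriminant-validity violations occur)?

1

Convergent (same construct = extraversion): Scale B, Scale A.
Smallest convergent = 0.68. Discriminant values: 0.38, 0.70, 0.63, 0.52; count ≥ 0.68 → 1.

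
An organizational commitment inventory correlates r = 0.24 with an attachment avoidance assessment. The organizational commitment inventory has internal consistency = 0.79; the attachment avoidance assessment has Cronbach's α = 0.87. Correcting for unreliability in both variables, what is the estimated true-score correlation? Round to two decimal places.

r_true = r_obs / √(r_xx · r_yy) = 0.24 / √(0.79 × 0.87) = 0.24 / √0.6873 = 0.24 / 0.8290 ≈ 0.29.

0.29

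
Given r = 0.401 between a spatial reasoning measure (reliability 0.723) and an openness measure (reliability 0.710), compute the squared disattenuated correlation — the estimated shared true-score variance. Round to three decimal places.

0.313

Disattenuated r = 0.401 / √(0.723 × 0.710) = 0.401 / 0.7165 = 0.5597.
Shared true-score variance = 0.5597² = 0.3133 ≈ 0.313.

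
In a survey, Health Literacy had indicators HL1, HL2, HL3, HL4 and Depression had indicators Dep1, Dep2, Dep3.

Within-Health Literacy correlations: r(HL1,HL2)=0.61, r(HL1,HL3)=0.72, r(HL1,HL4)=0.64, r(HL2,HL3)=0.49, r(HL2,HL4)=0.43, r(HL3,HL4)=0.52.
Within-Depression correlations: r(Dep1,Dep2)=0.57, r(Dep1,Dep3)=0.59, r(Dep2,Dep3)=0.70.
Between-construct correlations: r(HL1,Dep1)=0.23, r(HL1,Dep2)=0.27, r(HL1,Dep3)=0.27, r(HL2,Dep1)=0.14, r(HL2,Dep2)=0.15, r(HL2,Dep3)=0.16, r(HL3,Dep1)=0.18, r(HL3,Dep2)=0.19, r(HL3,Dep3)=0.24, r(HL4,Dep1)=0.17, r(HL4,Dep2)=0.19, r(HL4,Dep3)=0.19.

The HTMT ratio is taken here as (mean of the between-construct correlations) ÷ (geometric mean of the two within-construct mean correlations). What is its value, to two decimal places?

0.33

Mean heterotrait r = 2.38/12 = 0.1983.
Mean within-HL = 3.41/6 = 0.5683; mean within-Dep = 1.86/3 = 0.6200.
Geometric mean = √(0.5683 × 0.6200) = 0.5936.
HTMT = 0.1983 / 0.5936 = 0.33.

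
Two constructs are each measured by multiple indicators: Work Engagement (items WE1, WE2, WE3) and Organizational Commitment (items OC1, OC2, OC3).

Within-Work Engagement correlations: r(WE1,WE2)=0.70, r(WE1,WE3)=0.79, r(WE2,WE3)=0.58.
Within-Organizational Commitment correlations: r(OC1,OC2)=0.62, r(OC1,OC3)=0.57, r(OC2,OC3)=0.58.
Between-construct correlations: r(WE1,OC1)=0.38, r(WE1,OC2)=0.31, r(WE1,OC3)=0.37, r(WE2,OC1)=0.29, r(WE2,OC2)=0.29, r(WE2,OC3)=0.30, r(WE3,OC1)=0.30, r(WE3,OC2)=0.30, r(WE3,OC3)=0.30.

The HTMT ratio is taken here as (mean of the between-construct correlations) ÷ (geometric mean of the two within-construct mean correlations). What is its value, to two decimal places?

Mean between = 2.84/9 = 0.3156.
Mean within-WE = 2.07/3 = 0.6900; mean within-OC = 1.77/3 = 0.5900.
Geometric mean = √(0.6900 × 0.5900) = 0.6380.
HTMT = 0.3156 / 0.6380 = 0.49.

0.49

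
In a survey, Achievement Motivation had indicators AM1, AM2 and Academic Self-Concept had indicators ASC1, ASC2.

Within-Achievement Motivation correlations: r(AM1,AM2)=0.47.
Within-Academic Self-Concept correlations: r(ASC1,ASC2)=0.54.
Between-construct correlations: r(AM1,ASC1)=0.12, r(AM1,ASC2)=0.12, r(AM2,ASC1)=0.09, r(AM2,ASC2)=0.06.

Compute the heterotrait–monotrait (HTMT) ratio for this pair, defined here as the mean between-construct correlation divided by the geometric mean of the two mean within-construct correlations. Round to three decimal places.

0.194

Between-construct mean = 0.39/4 = 0.0975.
Mean within-AM = 0.47/1 = 0.4700; mean within-ASC = 0.54/1 = 0.5400.
Geometric mean = √(0.4700 × 0.5400) = 0.5038.
HTMT = 0.0975 / 0.5038 = 0.194.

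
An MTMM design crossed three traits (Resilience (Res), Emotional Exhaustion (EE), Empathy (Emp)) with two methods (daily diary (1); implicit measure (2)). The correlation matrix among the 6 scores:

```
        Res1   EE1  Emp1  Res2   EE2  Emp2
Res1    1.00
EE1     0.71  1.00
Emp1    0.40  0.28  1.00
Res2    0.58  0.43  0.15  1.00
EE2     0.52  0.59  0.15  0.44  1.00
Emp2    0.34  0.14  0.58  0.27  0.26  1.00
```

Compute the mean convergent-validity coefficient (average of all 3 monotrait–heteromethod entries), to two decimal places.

Convergent values: 0.58, 0.59, 0.58; mean = 1.75/3 = 0.58.

0.58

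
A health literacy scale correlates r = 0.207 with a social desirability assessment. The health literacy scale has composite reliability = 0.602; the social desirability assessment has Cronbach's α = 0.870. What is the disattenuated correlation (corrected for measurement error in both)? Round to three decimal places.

0.286

r_true = r_obs / √(r_xx · r_yy) = 0.207 / √(0.602 × 0.870) = 0.207 / √0.523740 = 0.207 / 0.7237 ≈ 0.286.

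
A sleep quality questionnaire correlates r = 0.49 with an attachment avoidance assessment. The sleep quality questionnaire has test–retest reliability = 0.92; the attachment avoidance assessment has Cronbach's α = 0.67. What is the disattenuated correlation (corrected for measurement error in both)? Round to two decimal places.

0.62

r_true = r_obs / √(r_xx · r_yy) = 0.49 / √(0.92 × 0.67) = 0.49 / √0.6164 = 0.49 / 0.7851 ≈ 0.62.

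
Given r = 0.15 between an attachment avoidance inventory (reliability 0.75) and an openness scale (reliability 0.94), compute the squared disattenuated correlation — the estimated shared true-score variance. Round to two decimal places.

0.03

Disattenuated r = 0.15 / √(0.75 × 0.94) = 0.15 / 0.8396 = 0.1787.
Shared true-score variance = 0.1787² = 0.0319 ≈ 0.03.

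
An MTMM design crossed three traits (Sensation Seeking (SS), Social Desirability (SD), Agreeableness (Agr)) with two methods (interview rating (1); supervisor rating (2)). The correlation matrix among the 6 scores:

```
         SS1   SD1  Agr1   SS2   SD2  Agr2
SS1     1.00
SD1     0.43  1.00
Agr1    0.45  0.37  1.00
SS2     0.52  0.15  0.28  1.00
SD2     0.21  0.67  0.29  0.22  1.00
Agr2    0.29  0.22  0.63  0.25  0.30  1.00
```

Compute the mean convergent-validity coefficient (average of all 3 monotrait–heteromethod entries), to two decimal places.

Convergent values: 0.52, 0.67, 0.63; mean = 1.82/3 = 0.61.

0.61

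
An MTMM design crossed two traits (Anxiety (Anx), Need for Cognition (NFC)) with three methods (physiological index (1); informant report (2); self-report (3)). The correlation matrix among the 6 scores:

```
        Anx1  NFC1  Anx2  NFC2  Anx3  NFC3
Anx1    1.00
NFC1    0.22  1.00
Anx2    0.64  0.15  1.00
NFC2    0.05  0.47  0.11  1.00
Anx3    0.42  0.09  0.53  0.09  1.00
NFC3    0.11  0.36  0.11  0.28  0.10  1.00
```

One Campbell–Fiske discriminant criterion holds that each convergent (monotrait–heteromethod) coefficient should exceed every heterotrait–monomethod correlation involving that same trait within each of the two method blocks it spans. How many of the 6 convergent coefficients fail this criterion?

0

Checking each validity diagonal entry against its comparison values:
Anx (methods 1·2): 0.64 vs {0.22, 0.11} → pass.
Anx (methods 1·3): 0.42 vs {0.22, 0.10} → pass.
Anx (methods 2·3): 0.53 vs {0.11, 0.10} → pass.
NFC (methods 1·2): 0.47 vs {0.22, 0.11} → pass.
NFC (methods 1·3): 0.36 vs {0.22, 0.10} → pass.
NFC (methods 2·3): 0.28 vs {0.11, 0.10} → pass.
0 of 6 fail.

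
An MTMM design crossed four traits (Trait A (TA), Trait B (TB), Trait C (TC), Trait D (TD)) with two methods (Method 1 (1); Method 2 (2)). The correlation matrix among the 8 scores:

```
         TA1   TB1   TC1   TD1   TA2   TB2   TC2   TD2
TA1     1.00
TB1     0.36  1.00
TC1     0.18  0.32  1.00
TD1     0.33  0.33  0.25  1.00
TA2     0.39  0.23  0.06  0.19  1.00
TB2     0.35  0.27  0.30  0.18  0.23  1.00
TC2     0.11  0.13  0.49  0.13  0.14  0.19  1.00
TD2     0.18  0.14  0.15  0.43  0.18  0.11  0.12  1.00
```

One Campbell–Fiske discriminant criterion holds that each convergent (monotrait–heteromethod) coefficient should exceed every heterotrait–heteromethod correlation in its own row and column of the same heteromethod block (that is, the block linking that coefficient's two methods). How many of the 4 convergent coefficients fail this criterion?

Each convergent coefficient versus the relevant comparison correlations:
TA (methods 1·2): 0.39 vs {0.35, 0.23, 0.11, 0.06, 0.18, 0.19} → pass.
TB (methods 1·2): 0.27 vs {0.23, 0.35, 0.13, 0.30, 0.14, 0.18} → fail.
TC (methods 1·2): 0.49 vs {0.06, 0.11, 0.30, 0.13, 0.15, 0.13} → pass.
TD (methods 1·2): 0.43 vs {0.19, 0.18, 0.18, 0.14, 0.13, 0.15} → pass.
1 of 4 fail.

1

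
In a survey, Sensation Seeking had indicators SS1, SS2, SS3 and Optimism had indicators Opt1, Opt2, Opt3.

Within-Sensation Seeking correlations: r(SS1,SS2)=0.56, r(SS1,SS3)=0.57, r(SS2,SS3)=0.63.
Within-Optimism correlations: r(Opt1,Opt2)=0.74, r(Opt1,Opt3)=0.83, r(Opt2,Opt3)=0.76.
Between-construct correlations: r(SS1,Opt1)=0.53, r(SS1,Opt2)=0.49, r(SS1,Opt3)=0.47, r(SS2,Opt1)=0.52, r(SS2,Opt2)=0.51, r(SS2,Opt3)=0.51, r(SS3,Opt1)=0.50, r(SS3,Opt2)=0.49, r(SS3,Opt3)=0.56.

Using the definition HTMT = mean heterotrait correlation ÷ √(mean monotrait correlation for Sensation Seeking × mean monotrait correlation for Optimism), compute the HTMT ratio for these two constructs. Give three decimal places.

0.754

Mean heterotrait r = 4.58/9 = 0.5089.
Mean within-SS = 1.76/3 = 0.5867; mean within-Opt = 2.33/3 = 0.7767.
Geometric mean = √(0.5867 × 0.7767) = 0.6750.
HTMT = 0.5089 / 0.6750 = 0.754.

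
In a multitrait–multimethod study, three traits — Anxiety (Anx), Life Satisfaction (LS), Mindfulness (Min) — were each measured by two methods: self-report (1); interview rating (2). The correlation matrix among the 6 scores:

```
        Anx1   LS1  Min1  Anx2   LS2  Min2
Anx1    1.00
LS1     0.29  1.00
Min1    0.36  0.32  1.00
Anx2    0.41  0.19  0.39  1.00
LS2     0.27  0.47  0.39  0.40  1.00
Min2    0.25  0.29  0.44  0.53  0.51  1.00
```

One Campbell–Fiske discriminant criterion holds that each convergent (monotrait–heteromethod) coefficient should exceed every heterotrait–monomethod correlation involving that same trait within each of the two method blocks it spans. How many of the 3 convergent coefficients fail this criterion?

Each convergent coefficient versus the relevant comparison correlations:
Anx (methods 1·2): 0.41 vs {0.29, 0.40, 0.36, 0.53} → fail.
LS (methods 1·2): 0.47 vs {0.29, 0.40, 0.32, 0.51} → fail.
Min (methods 1·2): 0.44 vs {0.36, 0.53, 0.32, 0.51} → fail.
3 of 3 fail.

3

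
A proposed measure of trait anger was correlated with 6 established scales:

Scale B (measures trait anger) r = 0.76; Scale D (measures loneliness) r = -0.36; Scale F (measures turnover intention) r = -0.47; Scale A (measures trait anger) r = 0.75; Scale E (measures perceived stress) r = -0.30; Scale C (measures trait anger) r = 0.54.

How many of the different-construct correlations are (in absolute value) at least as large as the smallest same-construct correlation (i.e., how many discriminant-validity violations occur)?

0

Convergent (same construct = trait anger): Scale B, Scale A, Scale C.
Smallest convergent = 0.54. Discriminant |r|: 0.36, 0.47, 0.30; count ≥ 0.54 → 0.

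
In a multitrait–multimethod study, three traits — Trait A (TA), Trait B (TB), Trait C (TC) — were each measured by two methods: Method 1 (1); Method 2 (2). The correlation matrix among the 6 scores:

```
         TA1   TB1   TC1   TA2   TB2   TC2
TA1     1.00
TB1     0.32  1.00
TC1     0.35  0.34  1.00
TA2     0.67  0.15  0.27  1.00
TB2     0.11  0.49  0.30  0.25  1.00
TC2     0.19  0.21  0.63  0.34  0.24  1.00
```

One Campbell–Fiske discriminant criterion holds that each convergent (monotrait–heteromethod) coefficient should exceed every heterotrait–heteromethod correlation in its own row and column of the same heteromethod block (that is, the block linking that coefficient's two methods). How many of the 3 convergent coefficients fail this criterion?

Checking each validity diagonal entry against its comparison values:
TA (methods 1·2): 0.67 vs {0.11, 0.15, 0.19, 0.27} → pass.
TB (methods 1·2): 0.49 vs {0.15, 0.11, 0.21, 0.30} → pass.
TC (methods 1·2): 0.63 vs {0.27, 0.19, 0.30, 0.21} → pass.
0 of 3 fail.

0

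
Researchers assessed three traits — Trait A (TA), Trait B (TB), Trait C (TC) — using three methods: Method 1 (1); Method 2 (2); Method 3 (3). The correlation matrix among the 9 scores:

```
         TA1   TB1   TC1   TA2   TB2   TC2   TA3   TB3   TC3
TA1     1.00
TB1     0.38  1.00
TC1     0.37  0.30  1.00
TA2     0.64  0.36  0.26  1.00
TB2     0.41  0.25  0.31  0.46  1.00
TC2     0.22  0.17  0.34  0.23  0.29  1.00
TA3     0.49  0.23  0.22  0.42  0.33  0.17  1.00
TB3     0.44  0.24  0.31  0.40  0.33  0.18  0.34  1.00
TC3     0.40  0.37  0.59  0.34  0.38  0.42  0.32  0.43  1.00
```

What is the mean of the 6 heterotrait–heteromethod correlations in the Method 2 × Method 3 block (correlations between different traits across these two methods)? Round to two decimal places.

HTHM values (method 2 × method 3): 0.40, 0.34, 0.33, 0.38, 0.17, 0.18; mean = 1.80/6 = 0.30.

0.30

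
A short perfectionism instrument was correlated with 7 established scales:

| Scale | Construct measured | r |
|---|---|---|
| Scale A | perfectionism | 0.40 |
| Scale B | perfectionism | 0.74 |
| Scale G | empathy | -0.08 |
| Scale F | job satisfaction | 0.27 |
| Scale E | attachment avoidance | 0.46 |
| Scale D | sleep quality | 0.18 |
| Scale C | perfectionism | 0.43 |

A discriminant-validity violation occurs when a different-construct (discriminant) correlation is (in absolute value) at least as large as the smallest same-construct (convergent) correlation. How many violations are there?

Convergent (same construct = perfectionism): Scale A, Scale B, Scale C.
Smallest convergent = 0.40. Discriminant |r|: 0.08, 0.27, 0.46, 0.18; count ≥ 0.40 → 1.

1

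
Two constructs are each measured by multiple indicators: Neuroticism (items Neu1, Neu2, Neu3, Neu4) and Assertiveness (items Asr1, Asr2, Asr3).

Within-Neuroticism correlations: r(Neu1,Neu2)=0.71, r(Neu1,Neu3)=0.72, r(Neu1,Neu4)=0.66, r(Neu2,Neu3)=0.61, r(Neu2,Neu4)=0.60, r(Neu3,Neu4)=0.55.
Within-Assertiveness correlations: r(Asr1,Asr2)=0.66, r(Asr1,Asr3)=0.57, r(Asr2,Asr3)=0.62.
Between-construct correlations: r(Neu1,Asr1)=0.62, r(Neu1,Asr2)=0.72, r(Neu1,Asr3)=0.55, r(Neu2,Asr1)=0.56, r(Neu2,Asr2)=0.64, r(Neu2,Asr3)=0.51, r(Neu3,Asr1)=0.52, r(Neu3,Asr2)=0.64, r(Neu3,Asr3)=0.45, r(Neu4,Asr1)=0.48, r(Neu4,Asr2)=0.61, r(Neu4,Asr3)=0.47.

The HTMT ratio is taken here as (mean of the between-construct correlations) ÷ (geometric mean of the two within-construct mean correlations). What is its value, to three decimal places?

Between-construct mean = 6.77/12 = 0.5642.
Mean within-Neu = 3.85/6 = 0.6417; mean within-Asr = 1.85/3 = 0.6167.
Geometric mean = √(0.6417 × 0.6167) = 0.6291.
HTMT = 0.5642 / 0.6291 = 0.897.

0.897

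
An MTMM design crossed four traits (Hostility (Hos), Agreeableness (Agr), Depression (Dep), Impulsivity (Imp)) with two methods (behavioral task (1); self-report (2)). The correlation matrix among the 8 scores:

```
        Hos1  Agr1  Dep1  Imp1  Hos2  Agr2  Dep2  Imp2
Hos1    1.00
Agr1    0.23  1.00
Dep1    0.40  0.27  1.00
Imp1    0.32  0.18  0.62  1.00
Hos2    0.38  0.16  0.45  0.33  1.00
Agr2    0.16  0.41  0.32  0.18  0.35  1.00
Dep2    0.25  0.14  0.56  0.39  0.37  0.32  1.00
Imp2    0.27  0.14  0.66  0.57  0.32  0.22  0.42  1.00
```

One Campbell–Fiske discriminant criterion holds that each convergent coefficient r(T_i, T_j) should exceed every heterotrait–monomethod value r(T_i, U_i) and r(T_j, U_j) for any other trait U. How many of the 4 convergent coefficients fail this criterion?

3

Checking each validity diagonal entry against its comparison values:
Hos (methods 1·2): 0.38 vs {0.23, 0.35, 0.40, 0.37, 0.32, 0.32} → fail.
Agr (methods 1·2): 0.41 vs {0.23, 0.35, 0.27, 0.32, 0.18, 0.22} → pass.
Dep (methods 1·2): 0.56 vs {0.40, 0.37, 0.27, 0.32, 0.62, 0.42} → fail.
Imp (methods 1·2): 0.57 vs {0.32, 0.32, 0.18, 0.22, 0.62, 0.42} → fail.
3 of 4 fail.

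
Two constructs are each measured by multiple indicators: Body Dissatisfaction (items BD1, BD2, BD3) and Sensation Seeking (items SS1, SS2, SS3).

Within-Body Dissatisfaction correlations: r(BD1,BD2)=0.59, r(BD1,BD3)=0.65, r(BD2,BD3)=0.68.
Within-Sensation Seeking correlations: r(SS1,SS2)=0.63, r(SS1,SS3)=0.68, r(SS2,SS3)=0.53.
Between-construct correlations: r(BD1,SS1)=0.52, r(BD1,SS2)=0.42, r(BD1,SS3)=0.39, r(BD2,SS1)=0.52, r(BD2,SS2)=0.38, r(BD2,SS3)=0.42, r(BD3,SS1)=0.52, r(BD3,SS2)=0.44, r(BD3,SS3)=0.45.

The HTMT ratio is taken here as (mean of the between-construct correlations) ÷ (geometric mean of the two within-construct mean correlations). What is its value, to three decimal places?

Mean heterotrait r = 4.06/9 = 0.4511.
Mean within-BD = 1.92/3 = 0.6400; mean within-SS = 1.84/3 = 0.6133.
Geometric mean = √(0.6400 × 0.6133) = 0.6265.
HTMT = 0.4511 / 0.6265 = 0.720.

0.720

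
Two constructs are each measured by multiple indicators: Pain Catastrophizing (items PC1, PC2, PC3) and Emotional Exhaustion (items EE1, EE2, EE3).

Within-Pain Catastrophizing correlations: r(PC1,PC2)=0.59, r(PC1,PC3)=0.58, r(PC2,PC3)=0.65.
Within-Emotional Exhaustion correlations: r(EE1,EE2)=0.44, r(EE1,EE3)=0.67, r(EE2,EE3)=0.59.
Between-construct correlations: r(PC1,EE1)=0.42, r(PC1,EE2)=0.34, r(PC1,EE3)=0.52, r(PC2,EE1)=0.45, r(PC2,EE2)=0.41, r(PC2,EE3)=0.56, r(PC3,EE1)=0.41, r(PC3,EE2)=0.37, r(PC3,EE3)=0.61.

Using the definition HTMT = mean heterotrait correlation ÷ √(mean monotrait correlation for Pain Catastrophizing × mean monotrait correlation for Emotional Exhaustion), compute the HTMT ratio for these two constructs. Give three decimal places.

Mean between = 4.09/9 = 0.4544.
Mean within-PC = 1.82/3 = 0.6067; mean within-EE = 1.70/3 = 0.5667.
Geometric mean = √(0.6067 × 0.5667) = 0.5864.
HTMT = 0.4544 / 0.5864 = 0.775.

0.775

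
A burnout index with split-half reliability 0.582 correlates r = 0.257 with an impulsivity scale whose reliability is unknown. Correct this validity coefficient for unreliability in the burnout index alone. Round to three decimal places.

0.337

Single correction: r_c = r_obs / √r_xx = 0.257 / √0.582 = 0.257 / 0.7629 ≈ 0.337.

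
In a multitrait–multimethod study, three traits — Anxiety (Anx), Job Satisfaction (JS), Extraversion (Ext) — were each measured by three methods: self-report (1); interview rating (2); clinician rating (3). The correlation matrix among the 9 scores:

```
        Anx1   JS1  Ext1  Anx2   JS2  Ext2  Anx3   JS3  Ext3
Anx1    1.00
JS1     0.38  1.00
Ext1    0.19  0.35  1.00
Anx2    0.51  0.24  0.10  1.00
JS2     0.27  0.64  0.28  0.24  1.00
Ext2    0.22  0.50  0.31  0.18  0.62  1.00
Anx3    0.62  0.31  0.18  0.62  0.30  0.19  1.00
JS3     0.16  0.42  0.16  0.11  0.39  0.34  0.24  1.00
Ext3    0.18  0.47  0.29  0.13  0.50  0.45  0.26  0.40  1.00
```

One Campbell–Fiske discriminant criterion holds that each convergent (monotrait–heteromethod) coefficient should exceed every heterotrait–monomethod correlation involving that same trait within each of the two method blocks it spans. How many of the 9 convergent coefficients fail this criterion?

4

Checking each validity diagonal entry against its comparison values:
Anx (methods 1·2): 0.51 vs {0.38, 0.24, 0.19, 0.18} → pass.
Anx (methods 1·3): 0.62 vs {0.38, 0.24, 0.19, 0.26} → pass.
Anx (methods 2·3): 0.62 vs {0.24, 0.24, 0.18, 0.26} → pass.
JS (methods 1·2): 0.64 vs {0.38, 0.24, 0.35, 0.62} → pass.
JS (methods 1·3): 0.42 vs {0.38, 0.24, 0.35, 0.40} → pass.
JS (methods 2·3): 0.39 vs {0.24, 0.24, 0.62, 0.40} → fail.
Ext (methods 1·2): 0.31 vs {0.19, 0.18, 0.35, 0.62} → fail.
Ext (methods 1·3): 0.29 vs {0.19, 0.26, 0.35, 0.40} → fail.
Ext (methods 2·3): 0.45 vs {0.18, 0.26, 0.62, 0.40} → fail.
4 of 9 fail.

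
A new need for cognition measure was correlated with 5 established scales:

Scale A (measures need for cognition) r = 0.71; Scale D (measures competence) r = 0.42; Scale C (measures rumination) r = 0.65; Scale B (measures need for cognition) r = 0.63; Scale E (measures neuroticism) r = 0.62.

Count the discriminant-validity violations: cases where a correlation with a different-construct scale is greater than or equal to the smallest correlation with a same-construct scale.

1

Convergent (same construct = need for cognition): Scale A, Scale B.
Smallest convergent = 0.63. Discriminant values: 0.42, 0.65, 0.62; count ≥ 0.63 → 1.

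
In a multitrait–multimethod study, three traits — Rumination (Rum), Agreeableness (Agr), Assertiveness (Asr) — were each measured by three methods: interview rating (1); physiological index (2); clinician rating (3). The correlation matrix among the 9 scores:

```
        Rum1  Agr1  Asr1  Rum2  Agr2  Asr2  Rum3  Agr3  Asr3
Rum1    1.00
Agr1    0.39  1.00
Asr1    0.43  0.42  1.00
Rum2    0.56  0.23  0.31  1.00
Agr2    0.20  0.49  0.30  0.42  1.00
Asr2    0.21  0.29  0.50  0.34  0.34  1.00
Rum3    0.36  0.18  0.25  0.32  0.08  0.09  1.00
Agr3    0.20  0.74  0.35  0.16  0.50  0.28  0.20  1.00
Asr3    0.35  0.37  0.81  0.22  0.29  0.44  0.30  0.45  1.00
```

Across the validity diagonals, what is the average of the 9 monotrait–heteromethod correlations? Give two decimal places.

Convergent values: 0.56, 0.36, 0.32, 0.49, 0.74, 0.50, 0.50, 0.81, 0.44; mean = 4.72/9 = 0.52.

0.52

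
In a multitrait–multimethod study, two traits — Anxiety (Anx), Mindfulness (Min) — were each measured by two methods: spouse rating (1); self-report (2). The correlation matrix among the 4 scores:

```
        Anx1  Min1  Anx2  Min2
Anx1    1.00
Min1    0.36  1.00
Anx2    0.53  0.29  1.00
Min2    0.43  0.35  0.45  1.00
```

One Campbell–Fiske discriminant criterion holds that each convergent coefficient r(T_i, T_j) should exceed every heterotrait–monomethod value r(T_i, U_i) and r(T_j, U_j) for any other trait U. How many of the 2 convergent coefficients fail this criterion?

Convergent coefficients and their comparison sets:
Anx (methods 1·2): 0.53 vs {0.36, 0.45} → pass.
Min (methods 1·2): 0.35 vs {0.36, 0.45} → fail.
1 of 2 fail.

1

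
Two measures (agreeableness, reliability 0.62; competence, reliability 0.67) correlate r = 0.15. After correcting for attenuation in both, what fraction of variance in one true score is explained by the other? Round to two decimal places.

0.05

Disattenuated r = 0.15 / √(0.62 × 0.67) = 0.15 / 0.6445 = 0.2327.
Shared true-score variance = 0.2327² = 0.0541 ≈ 0.05.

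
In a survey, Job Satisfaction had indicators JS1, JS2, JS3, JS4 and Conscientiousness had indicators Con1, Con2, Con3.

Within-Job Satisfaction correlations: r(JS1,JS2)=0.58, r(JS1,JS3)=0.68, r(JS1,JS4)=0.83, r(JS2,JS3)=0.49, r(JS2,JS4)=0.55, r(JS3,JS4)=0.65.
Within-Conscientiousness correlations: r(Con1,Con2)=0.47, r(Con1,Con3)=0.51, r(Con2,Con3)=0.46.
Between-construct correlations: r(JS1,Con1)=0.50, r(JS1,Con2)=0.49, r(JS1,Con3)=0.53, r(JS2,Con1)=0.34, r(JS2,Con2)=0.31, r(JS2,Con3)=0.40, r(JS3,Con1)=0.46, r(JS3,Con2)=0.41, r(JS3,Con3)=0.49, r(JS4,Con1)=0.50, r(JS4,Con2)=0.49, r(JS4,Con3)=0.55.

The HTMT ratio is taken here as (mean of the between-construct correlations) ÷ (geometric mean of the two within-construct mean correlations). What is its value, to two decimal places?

0.83

Between-construct mean = 5.47/12 = 0.4558.
Mean within-JS = 3.78/6 = 0.6300; mean within-Con = 1.44/3 = 0.4800.
Geometric mean = √(0.6300 × 0.4800) = 0.5499.
HTMT = 0.4558 / 0.5499 = 0.83.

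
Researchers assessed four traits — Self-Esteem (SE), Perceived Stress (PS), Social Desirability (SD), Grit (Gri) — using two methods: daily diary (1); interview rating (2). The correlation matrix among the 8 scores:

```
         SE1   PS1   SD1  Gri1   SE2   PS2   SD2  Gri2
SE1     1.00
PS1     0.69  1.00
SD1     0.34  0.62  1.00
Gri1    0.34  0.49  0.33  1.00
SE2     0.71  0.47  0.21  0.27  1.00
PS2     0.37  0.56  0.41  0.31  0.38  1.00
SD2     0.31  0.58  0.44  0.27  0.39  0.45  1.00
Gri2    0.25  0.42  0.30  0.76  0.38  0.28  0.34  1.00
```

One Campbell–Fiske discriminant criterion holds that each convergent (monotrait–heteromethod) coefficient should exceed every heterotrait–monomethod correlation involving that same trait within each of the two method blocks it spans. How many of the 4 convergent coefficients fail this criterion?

Checking each validity diagonal entry against its comparison values:
SE (methods 1·2): 0.71 vs {0.69, 0.38, 0.34, 0.39, 0.34, 0.38} → pass.
PS (methods 1·2): 0.56 vs {0.69, 0.38, 0.62, 0.45, 0.49, 0.28} → fail.
SD (methods 1·2): 0.44 vs {0.34, 0.39, 0.62, 0.45, 0.33, 0.34} → fail.
Gri (methods 1·2): 0.76 vs {0.34, 0.38, 0.49, 0.28, 0.33, 0.34} → pass.
2 of 4 fail.

2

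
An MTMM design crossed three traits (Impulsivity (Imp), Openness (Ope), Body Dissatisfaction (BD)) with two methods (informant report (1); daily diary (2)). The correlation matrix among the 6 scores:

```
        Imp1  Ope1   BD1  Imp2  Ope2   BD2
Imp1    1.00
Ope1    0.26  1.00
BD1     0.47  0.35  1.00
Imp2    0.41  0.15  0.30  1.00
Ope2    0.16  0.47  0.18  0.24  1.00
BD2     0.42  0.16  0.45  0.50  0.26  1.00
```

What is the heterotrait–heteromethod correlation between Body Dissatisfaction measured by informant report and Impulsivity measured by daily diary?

Different traits and methods: r(BD1, Imp2) = 0.30.

0.30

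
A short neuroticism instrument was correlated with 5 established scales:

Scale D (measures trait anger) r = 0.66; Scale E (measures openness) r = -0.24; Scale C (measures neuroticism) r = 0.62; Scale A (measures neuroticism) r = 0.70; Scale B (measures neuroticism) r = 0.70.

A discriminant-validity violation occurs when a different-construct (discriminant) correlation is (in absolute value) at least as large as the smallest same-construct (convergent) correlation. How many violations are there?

Convergent (same construct = neuroticism): Scale C, Scale A, Scale B.
Smallest convergent = 0.62. Discriminant |r|: 0.66, 0.24; count ≥ 0.62 → 1.

1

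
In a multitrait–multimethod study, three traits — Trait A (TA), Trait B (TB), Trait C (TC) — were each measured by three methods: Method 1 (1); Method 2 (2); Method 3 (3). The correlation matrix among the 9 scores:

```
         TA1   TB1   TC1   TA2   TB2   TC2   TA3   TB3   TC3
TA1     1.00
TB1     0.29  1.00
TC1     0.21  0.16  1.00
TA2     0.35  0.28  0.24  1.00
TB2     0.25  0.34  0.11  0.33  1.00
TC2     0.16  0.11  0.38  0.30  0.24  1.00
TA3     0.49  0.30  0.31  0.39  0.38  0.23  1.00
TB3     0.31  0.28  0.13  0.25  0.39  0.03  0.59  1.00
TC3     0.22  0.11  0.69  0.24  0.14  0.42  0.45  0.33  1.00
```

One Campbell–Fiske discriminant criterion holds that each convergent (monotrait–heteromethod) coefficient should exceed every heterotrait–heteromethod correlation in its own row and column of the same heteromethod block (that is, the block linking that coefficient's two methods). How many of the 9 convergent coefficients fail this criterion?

1

Each convergent coefficient versus the relevant comparison correlations:
TA (methods 1·2): 0.35 vs {0.25, 0.28, 0.16, 0.24} → pass.
TA (methods 1·3): 0.49 vs {0.31, 0.30, 0.22, 0.31} → pass.
TA (methods 2·3): 0.39 vs {0.25, 0.38, 0.24, 0.23} → pass.
TB (methods 1·2): 0.34 vs {0.28, 0.25, 0.11, 0.11} → pass.
TB (methods 1·3): 0.28 vs {0.30, 0.31, 0.11, 0.13} → fail.
TB (methods 2·3): 0.39 vs {0.38, 0.25, 0.14, 0.03} → pass.
TC (methods 1·2): 0.38 vs {0.24, 0.16, 0.11, 0.11} → pass.
TC (methods 1·3): 0.69 vs {0.31, 0.22, 0.13, 0.11} → pass.
TC (methods 2·3): 0.42 vs {0.23, 0.24, 0.03, 0.14} → pass.
1 of 9 fail.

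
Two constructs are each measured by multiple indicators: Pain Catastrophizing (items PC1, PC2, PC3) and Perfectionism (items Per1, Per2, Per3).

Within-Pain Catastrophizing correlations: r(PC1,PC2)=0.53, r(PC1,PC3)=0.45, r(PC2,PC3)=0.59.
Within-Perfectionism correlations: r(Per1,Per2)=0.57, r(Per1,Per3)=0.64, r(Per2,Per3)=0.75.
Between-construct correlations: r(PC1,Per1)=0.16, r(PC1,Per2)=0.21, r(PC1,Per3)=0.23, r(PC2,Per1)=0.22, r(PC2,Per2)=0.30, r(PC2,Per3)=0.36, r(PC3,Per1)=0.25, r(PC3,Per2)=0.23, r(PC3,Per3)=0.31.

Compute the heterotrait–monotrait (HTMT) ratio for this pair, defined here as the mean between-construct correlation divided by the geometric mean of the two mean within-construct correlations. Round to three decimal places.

0.431

Between-construct mean = 2.27/9 = 0.2522.
Mean within-PC = 1.57/3 = 0.5233; mean within-Per = 1.96/3 = 0.6533.
Geometric mean = √(0.5233 × 0.6533) = 0.5847.
HTMT = 0.2522 / 0.5847 = 0.431.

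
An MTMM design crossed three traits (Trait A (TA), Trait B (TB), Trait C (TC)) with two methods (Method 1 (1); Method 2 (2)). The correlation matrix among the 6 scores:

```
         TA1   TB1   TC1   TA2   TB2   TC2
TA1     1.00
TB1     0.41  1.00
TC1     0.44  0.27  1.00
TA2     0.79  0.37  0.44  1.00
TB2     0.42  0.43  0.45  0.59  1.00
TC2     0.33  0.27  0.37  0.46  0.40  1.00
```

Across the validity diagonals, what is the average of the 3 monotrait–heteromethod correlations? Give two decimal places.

Convergent values: 0.79, 0.43, 0.37; mean = 1.59/3 = 0.53.

0.53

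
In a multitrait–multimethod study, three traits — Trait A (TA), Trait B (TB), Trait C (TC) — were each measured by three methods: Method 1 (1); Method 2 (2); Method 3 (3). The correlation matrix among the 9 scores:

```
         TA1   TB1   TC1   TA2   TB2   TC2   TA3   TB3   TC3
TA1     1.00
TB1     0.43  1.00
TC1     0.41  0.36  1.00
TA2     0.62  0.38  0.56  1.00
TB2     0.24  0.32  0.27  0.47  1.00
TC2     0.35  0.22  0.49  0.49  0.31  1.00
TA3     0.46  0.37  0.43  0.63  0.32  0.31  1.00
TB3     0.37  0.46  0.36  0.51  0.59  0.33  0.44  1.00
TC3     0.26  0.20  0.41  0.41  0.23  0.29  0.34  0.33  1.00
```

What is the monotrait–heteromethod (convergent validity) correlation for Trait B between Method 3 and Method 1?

0.46

Same trait (TB), different methods: r(TB3, TB1) = 0.46.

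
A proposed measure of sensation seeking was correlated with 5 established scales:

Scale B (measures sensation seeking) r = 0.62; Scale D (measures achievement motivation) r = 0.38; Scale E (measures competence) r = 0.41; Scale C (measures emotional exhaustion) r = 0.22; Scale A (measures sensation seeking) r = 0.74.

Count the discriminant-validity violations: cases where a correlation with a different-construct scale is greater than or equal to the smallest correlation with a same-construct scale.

Convergent (same construct = sensation seeking): Scale B, Scale A.
Smallest convergent = 0.62. Discriminant values: 0.38, 0.41, 0.22; count ≥ 0.62 → 0.

0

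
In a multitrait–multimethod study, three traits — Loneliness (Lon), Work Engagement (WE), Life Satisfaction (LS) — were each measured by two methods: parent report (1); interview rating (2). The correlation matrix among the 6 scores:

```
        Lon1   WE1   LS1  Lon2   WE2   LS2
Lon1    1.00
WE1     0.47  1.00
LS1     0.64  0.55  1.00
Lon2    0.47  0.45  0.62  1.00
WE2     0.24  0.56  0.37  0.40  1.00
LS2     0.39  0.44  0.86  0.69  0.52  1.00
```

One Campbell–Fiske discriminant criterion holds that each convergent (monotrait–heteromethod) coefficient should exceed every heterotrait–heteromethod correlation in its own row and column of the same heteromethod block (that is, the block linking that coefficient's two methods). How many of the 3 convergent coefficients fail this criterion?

1

Checking each validity diagonal entry against its comparison values:
Lon (methods 1·2): 0.47 vs {0.24, 0.45, 0.39, 0.62} → fail.
WE (methods 1·2): 0.56 vs {0.45, 0.24, 0.44, 0.37} → pass.
LS (methods 1·2): 0.86 vs {0.62, 0.39, 0.37, 0.44} → pass.
1 of 3 fail.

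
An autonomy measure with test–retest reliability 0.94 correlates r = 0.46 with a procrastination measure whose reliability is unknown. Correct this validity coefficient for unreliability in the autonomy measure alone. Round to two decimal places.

0.47

Single correction: r_c = r_obs / √r_xx = 0.46 / √0.94 = 0.46 / 0.9695 ≈ 0.47.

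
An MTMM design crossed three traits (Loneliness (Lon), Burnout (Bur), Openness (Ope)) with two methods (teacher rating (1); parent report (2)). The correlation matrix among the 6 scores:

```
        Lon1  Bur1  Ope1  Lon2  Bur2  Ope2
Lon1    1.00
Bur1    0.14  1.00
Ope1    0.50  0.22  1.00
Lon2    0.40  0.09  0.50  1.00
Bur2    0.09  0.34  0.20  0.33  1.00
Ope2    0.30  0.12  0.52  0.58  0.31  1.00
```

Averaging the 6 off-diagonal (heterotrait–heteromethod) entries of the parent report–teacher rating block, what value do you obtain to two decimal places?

0.22

HTHM values (method 2 × method 1): 0.09, 0.50, 0.09, 0.20, 0.30, 0.12; mean = 1.30/6 = 0.22.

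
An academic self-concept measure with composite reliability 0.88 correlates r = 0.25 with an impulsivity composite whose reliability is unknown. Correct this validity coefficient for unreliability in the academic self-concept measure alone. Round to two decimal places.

0.27

Single correction: r_c = r_obs / √r_xx = 0.25 / √0.88 = 0.25 / 0.9381 ≈ 0.27.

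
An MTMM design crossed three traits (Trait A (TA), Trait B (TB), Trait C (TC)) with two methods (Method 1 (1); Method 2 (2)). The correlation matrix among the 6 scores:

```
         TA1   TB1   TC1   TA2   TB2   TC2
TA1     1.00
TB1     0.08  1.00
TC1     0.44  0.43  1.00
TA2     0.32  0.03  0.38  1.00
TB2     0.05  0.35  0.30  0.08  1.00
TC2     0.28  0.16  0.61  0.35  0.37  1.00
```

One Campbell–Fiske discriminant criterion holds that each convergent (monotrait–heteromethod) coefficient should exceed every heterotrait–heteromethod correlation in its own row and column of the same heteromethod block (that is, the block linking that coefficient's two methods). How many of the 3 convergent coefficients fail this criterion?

1

Checking each validity diagonal entry against its comparison values:
TA (methods 1·2): 0.32 vs {0.05, 0.03, 0.28, 0.38} → fail.
TB (methods 1·2): 0.35 vs {0.03, 0.05, 0.16, 0.30} → pass.
TC (methods 1·2): 0.61 vs {0.38, 0.28, 0.30, 0.16} → pass.
1 of 3 fail.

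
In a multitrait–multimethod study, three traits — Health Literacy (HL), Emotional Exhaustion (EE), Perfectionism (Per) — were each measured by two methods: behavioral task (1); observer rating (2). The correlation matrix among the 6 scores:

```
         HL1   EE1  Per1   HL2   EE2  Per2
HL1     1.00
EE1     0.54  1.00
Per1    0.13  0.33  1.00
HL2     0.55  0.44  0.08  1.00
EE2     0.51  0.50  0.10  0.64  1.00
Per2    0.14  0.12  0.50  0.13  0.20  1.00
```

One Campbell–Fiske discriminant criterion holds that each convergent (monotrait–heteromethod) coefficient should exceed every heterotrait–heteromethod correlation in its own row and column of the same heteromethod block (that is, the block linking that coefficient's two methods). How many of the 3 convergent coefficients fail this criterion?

1

Convergent coefficients and their comparison sets:
HL (methods 1·2): 0.55 vs {0.51, 0.44, 0.14, 0.08} → pass.
EE (methods 1·2): 0.50 vs {0.44, 0.51, 0.12, 0.10} → fail.
Per (methods 1·2): 0.50 vs {0.08, 0.14, 0.10, 0.12} → pass.
1 of 3 fail.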